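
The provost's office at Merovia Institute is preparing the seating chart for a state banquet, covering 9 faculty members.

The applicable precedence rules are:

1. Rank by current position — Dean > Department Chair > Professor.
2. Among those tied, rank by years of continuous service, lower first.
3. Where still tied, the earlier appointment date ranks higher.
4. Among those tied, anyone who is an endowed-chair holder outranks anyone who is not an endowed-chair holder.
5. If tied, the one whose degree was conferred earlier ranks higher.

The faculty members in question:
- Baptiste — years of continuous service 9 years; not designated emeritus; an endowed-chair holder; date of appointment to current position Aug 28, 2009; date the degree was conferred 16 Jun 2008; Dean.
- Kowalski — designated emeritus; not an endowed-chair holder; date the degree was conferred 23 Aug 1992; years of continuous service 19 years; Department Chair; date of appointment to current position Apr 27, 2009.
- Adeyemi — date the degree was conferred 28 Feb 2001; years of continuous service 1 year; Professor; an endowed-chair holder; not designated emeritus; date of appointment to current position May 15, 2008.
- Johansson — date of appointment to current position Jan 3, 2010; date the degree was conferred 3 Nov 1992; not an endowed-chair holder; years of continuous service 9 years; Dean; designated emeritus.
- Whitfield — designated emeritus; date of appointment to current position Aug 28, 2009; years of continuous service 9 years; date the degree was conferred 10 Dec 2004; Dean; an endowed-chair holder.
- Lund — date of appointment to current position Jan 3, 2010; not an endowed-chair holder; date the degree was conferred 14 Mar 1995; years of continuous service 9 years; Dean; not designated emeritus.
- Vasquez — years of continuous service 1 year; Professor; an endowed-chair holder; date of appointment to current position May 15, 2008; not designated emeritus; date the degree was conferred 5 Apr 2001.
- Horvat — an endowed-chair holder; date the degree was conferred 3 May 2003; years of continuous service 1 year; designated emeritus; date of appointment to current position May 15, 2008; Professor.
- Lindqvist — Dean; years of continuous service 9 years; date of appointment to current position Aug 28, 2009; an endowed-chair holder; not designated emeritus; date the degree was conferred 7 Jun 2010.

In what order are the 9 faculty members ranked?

By current position: Whitfield, Baptiste, Lindqvist, Johansson and Lund (Dean); then Kowalski (Department Chair); then Adeyemi, Vasquez and Horvat (Professor).
Whitfield, Baptiste, Lindqvist, Johansson and Lund all have years of continuous service 9 years, so the next rule applies.
Among Whitfield, Baptiste, Lindqvist, Johansson and Lund, by date of appointment to current position (earlier first): Whitfield, Baptiste and Lindqvist (Aug 28, 2009) before Johansson and Lund (Jan 3, 2010).
Whitfield, Baptiste and Lindqvist are each an endowed-chair holder, so the next rule applies.
Among Whitfield, Baptiste and Lindqvist, by date the degree was conferred (earlier first): Whitfield (10 Dec 2004) before Baptiste (16 Jun 2008) before Lindqvist (7 Jun 2010).
Johansson and Lund are each not an endowed-chair holder, so the next rule applies.
Among Johansson and Lund, by date the degree was conferred (earlier first): Johansson (3 Nov 1992) before Lund (14 Mar 1995).
Adeyemi, Vasquez and Horvat all have years of continuous service 1 year, so the next rule applies.
Adeyemi, Vasquez and Horvat all have date of appointment to current position May 15, 2008, so the next rule applies.
Adeyemi, Vasquez and Horvat are each an endowed-chair holder, so the next rule applies.
Among Adeyemi, Vasquez and Horvat, by date the degree was conferred (earlier first): Adeyemi (28 Feb 2001) before Vasquez (5 Apr 2001) before Horvat (3 May 2003).
Full order: Whitfield, Baptiste, Lindqvist, Johansson, Lund, Kowalski, Adeyemi, Vasquez, Horvat.

Whitfield, Baptiste, Lindqvist, Johansson, Lund, Kowalski, Adeyemi, Vasquez, Horvat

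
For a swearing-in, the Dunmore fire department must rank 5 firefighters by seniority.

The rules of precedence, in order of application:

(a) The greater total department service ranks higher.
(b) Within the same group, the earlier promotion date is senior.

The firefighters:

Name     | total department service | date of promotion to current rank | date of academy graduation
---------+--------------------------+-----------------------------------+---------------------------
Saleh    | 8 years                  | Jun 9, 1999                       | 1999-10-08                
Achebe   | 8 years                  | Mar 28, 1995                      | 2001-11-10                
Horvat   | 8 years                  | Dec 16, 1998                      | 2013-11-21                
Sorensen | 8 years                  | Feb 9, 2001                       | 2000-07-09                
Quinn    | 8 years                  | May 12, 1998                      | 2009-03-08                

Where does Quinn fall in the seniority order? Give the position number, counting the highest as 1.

By total department service (higher first): Achebe, Quinn, Horvat, Saleh and Sorensen (each 8 years).
Among Achebe, Quinn, Horvat, Saleh and Sorensen, by date of promotion to current rank (earlier first): Achebe (Mar 28, 1995) before Quinn (May 12, 1998) before Horvat (Dec 16, 1998) before Saleh (Jun 9, 1999) before Sorensen (Feb 9, 2001).
Order: Achebe, Quinn, Horvat, Saleh, Sorensen. So position 2.

2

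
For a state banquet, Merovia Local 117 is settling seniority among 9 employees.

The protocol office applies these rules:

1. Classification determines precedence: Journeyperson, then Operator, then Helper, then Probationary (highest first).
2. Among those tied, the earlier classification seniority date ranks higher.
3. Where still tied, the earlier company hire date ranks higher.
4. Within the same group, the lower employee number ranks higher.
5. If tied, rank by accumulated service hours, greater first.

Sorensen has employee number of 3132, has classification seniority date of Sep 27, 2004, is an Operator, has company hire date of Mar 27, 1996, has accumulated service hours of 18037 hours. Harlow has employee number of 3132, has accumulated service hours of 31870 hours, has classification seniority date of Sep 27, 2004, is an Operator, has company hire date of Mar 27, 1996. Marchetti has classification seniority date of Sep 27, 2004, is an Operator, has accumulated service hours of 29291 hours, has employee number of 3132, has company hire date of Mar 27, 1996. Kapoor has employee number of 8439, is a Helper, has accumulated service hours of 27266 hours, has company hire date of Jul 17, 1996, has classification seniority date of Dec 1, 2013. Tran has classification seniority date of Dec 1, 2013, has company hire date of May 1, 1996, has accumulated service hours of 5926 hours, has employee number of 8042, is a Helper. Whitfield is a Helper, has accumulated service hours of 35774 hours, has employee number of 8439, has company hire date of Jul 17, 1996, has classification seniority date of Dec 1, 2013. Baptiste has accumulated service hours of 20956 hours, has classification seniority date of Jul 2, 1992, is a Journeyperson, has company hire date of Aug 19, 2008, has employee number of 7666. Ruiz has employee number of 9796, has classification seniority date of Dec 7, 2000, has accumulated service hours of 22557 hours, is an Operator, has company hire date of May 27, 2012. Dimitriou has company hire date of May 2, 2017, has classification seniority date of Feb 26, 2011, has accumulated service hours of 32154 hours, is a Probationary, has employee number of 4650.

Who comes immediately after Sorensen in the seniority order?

By classification: Baptiste (Journeyperson); then Ruiz, Harlow, Marchetti and Sorensen (Operator); then Tran, Whitfield and Kapoor (Helper); then Dimitriou (Probationary).
Among Ruiz, Harlow, Marchetti and Sorensen, by classification seniority date (earlier first): Ruiz (Dec 7, 2000) before Harlow, Marchetti and Sorensen (Sep 27, 2004).
Harlow, Marchetti and Sorensen all have company hire date Mar 27, 1996, so the next rule applies.
Harlow, Marchetti and Sorensen all have employee number 3132, so the next rule applies.
Among Harlow, Marchetti and Sorensen, by accumulated service hours (higher first): Harlow (31870 hours) before Marchetti (29291 hours) before Sorensen (18037 hours).
Tran, Whitfield and Kapoor all have classification seniority date Dec 1, 2013, so the next rule applies.
Among Tran, Whitfield and Kapoor, by company hire date (earlier first): Tran (May 1, 1996) before Whitfield and Kapoor (Jul 17, 1996).
Whitfield and Kapoor both have employee number 8439, so the next rule applies.
Among Whitfield and Kapoor, by accumulated service hours (higher first): Whitfield (35774 hours) before Kapoor (27266 hours).
Order: Baptiste, Ruiz, Harlow, Marchetti, Sorensen, Tran, Whitfield, Kapoor, Dimitriou.

Tran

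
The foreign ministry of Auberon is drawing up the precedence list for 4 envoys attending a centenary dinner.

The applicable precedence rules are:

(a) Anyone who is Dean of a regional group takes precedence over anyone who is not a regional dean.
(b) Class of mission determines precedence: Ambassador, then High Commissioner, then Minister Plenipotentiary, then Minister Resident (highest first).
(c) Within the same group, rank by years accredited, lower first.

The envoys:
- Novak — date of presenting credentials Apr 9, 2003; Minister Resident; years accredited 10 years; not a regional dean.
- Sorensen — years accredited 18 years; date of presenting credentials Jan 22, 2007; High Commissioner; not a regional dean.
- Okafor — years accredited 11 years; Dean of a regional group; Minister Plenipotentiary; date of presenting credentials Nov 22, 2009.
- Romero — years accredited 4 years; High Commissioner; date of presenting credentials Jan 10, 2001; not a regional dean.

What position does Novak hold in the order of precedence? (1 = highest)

By the first rule: Okafor (Dean of a regional group); then Romero, Sorensen and Novak (each not a regional dean).
Among Romero, Sorensen and Novak, by class of mission: Romero and Sorensen (High Commissioner) before Novak (Minister Resident).
Among Romero and Sorensen, by years accredited (lower first): Romero (4 years) before Sorensen (18 years).
Order: Okafor, Romero, Sorensen, Novak. So position 4.

4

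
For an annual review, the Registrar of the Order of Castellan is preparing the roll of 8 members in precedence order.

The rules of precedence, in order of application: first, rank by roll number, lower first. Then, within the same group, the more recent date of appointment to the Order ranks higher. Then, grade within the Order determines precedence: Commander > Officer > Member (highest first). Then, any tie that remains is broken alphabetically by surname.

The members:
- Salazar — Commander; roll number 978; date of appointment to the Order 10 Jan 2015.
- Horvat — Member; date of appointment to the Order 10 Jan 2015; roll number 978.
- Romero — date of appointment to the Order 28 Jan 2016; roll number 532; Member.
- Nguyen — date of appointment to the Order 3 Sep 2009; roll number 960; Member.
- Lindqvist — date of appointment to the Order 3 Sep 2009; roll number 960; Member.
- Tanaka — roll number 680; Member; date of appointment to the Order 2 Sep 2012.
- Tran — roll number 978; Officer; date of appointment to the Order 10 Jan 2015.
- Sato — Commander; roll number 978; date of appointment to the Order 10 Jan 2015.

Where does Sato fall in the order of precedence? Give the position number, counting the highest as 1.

6

By roll number (lower first): Romero (532); then Tanaka (680); then Lindqvist and Nguyen (both 960); then Salazar, Sato, Tran and Horvat (each 978).
Lindqvist and Nguyen both have date of appointment to the Order 3 Sep 2009, so the next rule applies.
Lindqvist and Nguyen are each Member, so the next rule applies.
Among Lindqvist and Nguyen, alphabetically by surname: Lindqvist before Nguyen.
Salazar, Sato, Tran and Horvat all have date of appointment to the Order 10 Jan 2015, so the next rule applies.
Among Salazar, Sato, Tran and Horvat, by grade within the Order: Salazar and Sato (Commander) before Tran (Officer) before Horvat (Member).
Among Salazar and Sato, alphabetically by surname: Salazar before Sato.
Order: Romero, Tanaka, Lindqvist, Nguyen, Salazar, Sato, Tran, Horvat. So position 6.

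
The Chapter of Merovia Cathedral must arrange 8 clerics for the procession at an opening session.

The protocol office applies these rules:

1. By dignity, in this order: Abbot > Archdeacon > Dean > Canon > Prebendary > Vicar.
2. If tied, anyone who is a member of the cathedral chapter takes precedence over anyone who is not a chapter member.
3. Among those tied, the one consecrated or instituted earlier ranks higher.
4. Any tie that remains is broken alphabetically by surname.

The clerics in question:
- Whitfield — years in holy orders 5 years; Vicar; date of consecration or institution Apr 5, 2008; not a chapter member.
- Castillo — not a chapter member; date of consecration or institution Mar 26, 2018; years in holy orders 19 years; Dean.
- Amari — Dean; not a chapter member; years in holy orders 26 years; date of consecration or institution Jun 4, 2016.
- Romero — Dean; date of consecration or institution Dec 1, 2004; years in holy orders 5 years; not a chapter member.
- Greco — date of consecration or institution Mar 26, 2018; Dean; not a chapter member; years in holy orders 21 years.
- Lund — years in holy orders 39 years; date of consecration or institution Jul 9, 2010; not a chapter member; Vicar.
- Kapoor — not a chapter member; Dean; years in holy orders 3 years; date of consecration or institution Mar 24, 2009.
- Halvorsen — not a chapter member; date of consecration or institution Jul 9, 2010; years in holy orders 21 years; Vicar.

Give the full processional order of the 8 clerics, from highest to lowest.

By dignity: Romero, Kapoor, Amari, Castillo and Greco (Dean); then Whitfield, Halvorsen and Lund (Vicar).
Romero, Kapoor, Amari, Castillo and Greco are each not a chapter member, so the next rule applies.
Among Romero, Kapoor, Amari, Castillo and Greco, by date of consecration or institution (earlier first): Romero (Dec 1, 2004) before Kapoor (Mar 24, 2009) before Amari (Jun 4, 2016) before Castillo and Greco (Mar 26, 2018).
Among Castillo and Greco, alphabetically by surname: Castillo before Greco.
Whitfield, Halvorsen and Lund are each not a chapter member, so the next rule applies.
Among Whitfield, Halvorsen and Lund, by date of consecration or institution (earlier first): Whitfield (Apr 5, 2008) before Halvorsen and Lund (Jul 9, 2010).
Among Halvorsen and Lund, alphabetically by surname: Halvorsen before Lund.
Full order: Romero, Kapoor, Amari, Castillo, Greco, Whitfield, Halvorsen, Lund.

Romero, Kapoor, Amari, Castillo, Greco, Whitfield, Halvorsen, Lund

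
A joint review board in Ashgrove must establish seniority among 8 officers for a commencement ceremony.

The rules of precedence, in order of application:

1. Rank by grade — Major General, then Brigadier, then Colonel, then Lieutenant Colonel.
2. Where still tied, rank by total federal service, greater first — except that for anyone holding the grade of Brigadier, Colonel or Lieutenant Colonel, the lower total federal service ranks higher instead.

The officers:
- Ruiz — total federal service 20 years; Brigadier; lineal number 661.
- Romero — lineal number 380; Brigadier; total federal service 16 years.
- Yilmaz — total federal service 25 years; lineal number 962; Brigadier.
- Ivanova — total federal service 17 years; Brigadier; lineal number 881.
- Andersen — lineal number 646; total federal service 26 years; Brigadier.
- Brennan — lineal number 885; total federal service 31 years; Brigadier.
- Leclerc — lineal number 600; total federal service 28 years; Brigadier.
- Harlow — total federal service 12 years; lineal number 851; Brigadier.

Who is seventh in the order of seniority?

By grade: Harlow, Romero, Ivanova, Ruiz, Yilmaz, Andersen, Leclerc and Brennan (Brigadier).
Among Harlow, Romero, Ivanova, Ruiz, Yilmaz, Andersen, Leclerc and Brennan, by total federal service (lower first) (reversed rule for this group): Harlow (12 years) before Romero (16 years) before Ivanova (17 years) before Ruiz (20 years) before Yilmaz (25 years) before Andersen (26 years) before Leclerc (28 years) before Brennan (31 years).
Order: Harlow, Romero, Ivanova, Ruiz, Yilmaz, Andersen, Leclerc, Brennan.

Leclerc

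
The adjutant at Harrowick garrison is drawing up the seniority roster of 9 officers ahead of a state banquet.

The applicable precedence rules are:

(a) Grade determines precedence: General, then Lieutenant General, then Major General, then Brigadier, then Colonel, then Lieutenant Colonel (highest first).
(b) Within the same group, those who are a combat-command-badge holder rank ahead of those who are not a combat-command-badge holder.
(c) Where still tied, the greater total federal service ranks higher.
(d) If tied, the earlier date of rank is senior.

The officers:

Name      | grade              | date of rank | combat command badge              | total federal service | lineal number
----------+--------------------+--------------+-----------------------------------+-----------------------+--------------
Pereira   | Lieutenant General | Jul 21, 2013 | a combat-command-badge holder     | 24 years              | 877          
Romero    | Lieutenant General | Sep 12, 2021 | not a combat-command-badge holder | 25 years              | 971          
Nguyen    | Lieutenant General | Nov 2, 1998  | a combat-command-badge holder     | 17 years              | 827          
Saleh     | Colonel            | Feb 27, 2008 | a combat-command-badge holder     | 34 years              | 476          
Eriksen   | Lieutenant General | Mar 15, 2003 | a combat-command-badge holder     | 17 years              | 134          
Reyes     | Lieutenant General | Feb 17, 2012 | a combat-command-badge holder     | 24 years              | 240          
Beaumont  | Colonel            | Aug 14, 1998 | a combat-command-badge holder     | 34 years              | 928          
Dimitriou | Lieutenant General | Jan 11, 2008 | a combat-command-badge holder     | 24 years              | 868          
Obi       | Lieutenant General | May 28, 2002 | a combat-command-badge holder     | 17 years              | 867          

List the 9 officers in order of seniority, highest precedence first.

Dimitriou, Reyes, Pereira, Nguyen, Obi, Eriksen, Romero, Beaumont, Saleh

By grade: Dimitriou, Reyes, Pereira, Nguyen, Obi, Eriksen and Romero (Lieutenant General); then Beaumont and Saleh (Colonel).
Among Dimitriou, Reyes, Pereira, Nguyen, Obi, Eriksen and Romero, a combat-command-badge holder before not a combat-command-badge holder: Dimitriou, Reyes, Pereira, Nguyen, Obi and Eriksen (a combat-command-badge holder) before Romero (not a combat-command-badge holder).
Among Dimitriou, Reyes, Pereira, Nguyen, Obi and Eriksen, by total federal service (higher first): Dimitriou, Reyes and Pereira (24 years) before Nguyen, Obi and Eriksen (17 years).
Among Dimitriou, Reyes and Pereira, by date of rank (earlier first): Dimitriou (Jan 11, 2008) before Reyes (Feb 17, 2012) before Pereira (Jul 21, 2013).
Among Nguyen, Obi and Eriksen, by date of rank (earlier first): Nguyen (Nov 2, 1998) before Obi (May 28, 2002) before Eriksen (Mar 15, 2003).
Beaumont and Saleh are each a combat-command-badge holder, so the next rule applies.
Beaumont and Saleh both have total federal service 34 years, so the next rule applies.
Among Beaumont and Saleh, by date of rank (earlier first): Beaumont (Aug 14, 1998) before Saleh (Feb 27, 2008).
Full order: Dimitriou, Reyes, Pereira, Nguyen, Obi, Eriksen, Romero, Beaumont, Saleh.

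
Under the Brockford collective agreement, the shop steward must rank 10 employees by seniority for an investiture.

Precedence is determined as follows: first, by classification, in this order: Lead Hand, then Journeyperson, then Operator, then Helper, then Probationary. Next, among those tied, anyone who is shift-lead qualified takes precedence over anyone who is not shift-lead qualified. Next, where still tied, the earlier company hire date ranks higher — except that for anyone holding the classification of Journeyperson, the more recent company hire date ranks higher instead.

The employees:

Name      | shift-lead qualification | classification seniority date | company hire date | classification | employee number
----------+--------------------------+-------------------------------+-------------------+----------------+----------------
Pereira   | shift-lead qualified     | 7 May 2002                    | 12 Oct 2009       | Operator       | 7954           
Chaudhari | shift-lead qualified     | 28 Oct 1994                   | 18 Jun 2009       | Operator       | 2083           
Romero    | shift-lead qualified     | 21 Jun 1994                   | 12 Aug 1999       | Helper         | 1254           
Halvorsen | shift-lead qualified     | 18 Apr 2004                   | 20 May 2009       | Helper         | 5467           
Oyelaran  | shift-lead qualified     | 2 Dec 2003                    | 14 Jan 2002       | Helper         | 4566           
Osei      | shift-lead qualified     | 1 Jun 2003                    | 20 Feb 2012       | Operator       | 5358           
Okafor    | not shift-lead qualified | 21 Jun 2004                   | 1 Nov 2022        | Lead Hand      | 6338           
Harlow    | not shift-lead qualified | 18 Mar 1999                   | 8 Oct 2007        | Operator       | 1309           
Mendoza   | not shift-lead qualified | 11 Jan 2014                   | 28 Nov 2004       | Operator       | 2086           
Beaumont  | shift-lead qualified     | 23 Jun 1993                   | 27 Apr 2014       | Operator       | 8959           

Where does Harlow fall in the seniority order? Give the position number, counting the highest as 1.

By classification: Okafor (Lead Hand); then Chaudhari, Pereira, Osei, Beaumont, Mendoza and Harlow (Operator); then Romero, Oyelaran and Halvorsen (Helper).
Among Chaudhari, Pereira, Osei, Beaumont, Mendoza and Harlow, shift-lead qualified before not shift-lead qualified: Chaudhari, Pereira, Osei and Beaumont (shift-lead qualified) before Mendoza and Harlow (not shift-lead qualified).
Among Chaudhari, Pereira, Osei and Beaumont, by company hire date (earlier first): Chaudhari (18 Jun 2009) before Pereira (12 Oct 2009) before Osei (20 Feb 2012) before Beaumont (27 Apr 2014).
Among Mendoza and Harlow, by company hire date (earlier first): Mendoza (28 Nov 2004) before Harlow (8 Oct 2007).
Romero, Oyelaran and Halvorsen are each shift-lead qualified, so the next rule applies.
Among Romero, Oyelaran and Halvorsen, by company hire date (earlier first): Romero (12 Aug 1999) before Oyelaran (14 Jan 2002) before Halvorsen (20 May 2009).
Order: Okafor, Chaudhari, Pereira, Osei, Beaumont, Mendoza, Harlow, Romero, Oyelaran, Halvorsen. So position 7.

7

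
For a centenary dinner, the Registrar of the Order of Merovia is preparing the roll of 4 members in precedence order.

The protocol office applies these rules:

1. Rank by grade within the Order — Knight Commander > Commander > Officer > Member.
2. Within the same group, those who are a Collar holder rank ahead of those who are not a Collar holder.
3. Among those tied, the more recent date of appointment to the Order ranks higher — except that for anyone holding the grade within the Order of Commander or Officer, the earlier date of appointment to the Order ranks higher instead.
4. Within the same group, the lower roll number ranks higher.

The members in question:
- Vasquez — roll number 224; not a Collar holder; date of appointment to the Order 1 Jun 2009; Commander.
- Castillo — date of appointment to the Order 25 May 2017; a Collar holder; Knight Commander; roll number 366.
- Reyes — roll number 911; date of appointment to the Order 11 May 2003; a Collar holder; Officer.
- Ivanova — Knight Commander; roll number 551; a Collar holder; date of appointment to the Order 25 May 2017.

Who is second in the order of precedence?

By grade within the Order: Castillo and Ivanova (Knight Commander); then Vasquez (Commander); then Reyes (Officer).
Castillo and Ivanova are each a Collar holder, so the next rule applies.
Castillo and Ivanova both have date of appointment to the Order 25 May 2017, so the next rule applies.
Among Castillo and Ivanova, by roll number (lower first): Castillo (366) before Ivanova (551).
Order: Castillo, Ivanova, Vasquez, Reyes.

Ivanova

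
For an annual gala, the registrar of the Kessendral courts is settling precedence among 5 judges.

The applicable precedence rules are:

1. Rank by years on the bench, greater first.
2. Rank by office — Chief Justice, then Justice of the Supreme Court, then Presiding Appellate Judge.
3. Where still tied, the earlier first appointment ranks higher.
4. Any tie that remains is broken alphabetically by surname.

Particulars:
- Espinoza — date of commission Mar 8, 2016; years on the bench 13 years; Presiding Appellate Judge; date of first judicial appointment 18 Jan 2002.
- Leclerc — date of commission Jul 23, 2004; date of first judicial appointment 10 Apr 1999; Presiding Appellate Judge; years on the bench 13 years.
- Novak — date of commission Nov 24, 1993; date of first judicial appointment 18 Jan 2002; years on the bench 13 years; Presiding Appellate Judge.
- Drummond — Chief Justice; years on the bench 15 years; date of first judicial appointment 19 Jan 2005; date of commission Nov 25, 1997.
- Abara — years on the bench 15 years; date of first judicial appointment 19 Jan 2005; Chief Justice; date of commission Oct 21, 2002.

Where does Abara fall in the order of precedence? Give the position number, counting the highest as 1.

1

By years on the bench (higher first): Abara and Drummond (both 15 years); then Leclerc, Espinoza and Novak (each 13 years).
Abara and Drummond are each Chief Justice, so the next rule applies.
Abara and Drummond both have date of first judicial appointment 19 Jan 2005, so the next rule applies.
Among Abara and Drummond, alphabetically by surname: Abara before Drummond.
Leclerc, Espinoza and Novak are each Presiding Appellate Judge, so the next rule applies.
Among Leclerc, Espinoza and Novak, by date of first judicial appointment (earlier first): Leclerc (10 Apr 1999) before Espinoza and Novak (18 Jan 2002).
Among Espinoza and Novak, alphabetically by surname: Espinoza before Novak.
Order: Abara, Drummond, Leclerc, Espinoza, Novak. So position 1.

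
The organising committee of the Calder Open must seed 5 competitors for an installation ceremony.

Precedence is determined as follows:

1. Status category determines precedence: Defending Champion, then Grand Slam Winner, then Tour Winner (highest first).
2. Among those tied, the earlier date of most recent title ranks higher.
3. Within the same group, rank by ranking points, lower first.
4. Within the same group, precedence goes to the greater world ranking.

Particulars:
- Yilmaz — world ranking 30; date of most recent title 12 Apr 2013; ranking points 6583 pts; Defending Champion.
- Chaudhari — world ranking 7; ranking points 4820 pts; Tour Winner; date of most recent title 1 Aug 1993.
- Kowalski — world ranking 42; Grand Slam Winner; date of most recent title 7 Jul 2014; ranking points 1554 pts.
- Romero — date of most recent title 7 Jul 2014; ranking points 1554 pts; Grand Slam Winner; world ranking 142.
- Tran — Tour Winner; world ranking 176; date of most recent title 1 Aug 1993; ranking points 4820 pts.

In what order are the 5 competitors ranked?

Yilmaz, Romero, Kowalski, Tran, Chaudhari

By status category: Yilmaz (Defending Champion); then Romero and Kowalski (Grand Slam Winner); then Tran and Chaudhari (Tour Winner).
Romero and Kowalski both have date of most recent title 7 Jul 2014, so the next rule applies.
Romero and Kowalski both have ranking points 1554 pts, so the next rule applies.
Among Romero and Kowalski, by world ranking (higher first): Romero (142) before Kowalski (42).
Tran and Chaudhari both have date of most recent title 1 Aug 1993, so the next rule applies.
Tran and Chaudhari both have ranking points 4820 pts, so the next rule applies.
Among Tran and Chaudhari, by world ranking (higher first): Tran (176) before Chaudhari (7).
Full order: Yilmaz, Romero, Kowalski, Tran, Chaudhari.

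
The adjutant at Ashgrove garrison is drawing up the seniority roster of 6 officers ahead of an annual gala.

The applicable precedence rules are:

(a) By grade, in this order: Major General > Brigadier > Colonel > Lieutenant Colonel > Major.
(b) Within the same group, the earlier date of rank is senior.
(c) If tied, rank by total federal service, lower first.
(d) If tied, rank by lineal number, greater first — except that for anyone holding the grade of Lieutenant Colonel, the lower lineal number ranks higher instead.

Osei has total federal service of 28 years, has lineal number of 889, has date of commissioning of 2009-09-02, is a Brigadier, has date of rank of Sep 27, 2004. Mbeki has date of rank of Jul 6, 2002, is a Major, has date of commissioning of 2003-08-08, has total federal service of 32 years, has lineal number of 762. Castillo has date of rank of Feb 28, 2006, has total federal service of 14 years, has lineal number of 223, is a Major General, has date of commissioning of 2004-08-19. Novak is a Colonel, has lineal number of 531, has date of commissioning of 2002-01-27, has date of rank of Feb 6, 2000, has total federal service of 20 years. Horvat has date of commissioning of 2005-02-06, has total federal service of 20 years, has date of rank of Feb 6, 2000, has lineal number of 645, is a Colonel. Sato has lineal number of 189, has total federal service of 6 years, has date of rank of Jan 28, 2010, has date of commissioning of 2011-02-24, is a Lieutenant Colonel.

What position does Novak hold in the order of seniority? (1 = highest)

4

By grade: Castillo (Major General); then Osei (Brigadier); then Horvat and Novak (Colonel); then Sato (Lieutenant Colonel); then Mbeki (Major).
Horvat and Novak both have date of rank Feb 6, 2000, so the next rule applies.
Horvat and Novak both have total federal service 20 years, so the next rule applies.
Among Horvat and Novak, by lineal number (higher first): Horvat (645) before Novak (531).
Order: Castillo, Osei, Horvat, Novak, Sato, Mbeki. So position 4.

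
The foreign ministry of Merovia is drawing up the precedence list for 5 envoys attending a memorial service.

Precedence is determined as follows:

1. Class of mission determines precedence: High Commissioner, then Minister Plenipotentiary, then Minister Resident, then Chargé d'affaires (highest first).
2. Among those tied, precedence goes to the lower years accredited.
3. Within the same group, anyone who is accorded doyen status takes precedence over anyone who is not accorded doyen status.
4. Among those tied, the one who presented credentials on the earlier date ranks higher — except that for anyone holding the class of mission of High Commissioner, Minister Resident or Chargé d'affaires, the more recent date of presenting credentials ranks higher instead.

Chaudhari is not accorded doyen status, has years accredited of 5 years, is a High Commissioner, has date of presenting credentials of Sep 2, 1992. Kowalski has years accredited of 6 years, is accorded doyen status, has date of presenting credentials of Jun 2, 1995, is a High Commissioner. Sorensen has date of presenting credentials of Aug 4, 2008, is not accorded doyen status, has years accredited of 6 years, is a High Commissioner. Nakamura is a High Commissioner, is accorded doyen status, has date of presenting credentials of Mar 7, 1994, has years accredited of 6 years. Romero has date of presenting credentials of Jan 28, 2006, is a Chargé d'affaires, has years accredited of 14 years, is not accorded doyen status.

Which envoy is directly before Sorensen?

By class of mission: Chaudhari, Kowalski, Nakamura and Sorensen (High Commissioner); then Romero (Chargé d'affaires).
Among Chaudhari, Kowalski, Nakamura and Sorensen, by years accredited (lower first): Chaudhari (5 years) before Kowalski, Nakamura and Sorensen (6 years).
Among Kowalski, Nakamura and Sorensen, accorded doyen status before not accorded doyen status: Kowalski and Nakamura (accorded doyen status) before Sorensen (not accorded doyen status).
Among Kowalski and Nakamura, by date of presenting credentials (later first) (reversed rule for this group): Kowalski (Jun 2, 1995) before Nakamura (Mar 7, 1994).
Order: Chaudhari, Kowalski, Nakamura, Sorensen, Romero.

Nakamura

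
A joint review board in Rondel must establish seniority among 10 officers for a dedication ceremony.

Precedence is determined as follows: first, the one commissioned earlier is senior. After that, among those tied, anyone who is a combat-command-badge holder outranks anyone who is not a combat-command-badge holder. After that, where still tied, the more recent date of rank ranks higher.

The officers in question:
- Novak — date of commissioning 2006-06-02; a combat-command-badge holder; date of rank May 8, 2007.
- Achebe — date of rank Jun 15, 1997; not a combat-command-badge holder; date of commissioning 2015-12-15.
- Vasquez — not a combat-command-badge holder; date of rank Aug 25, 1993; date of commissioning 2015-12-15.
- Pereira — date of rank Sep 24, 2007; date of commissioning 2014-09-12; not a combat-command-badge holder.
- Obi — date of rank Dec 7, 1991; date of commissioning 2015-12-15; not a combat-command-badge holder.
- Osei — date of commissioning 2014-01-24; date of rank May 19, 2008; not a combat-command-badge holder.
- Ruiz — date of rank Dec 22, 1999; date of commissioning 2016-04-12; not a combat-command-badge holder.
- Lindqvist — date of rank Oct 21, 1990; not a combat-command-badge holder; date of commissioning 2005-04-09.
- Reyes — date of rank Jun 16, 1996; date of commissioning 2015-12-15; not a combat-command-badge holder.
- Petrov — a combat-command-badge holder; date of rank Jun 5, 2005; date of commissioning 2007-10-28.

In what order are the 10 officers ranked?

By date of commissioning (earlier first): Lindqvist (2005-04-09); then Novak (2006-06-02); then Petrov (2007-10-28); then Osei (2014-01-24); then Pereira (2014-09-12); then Achebe, Reyes, Vasquez and Obi (each 2015-12-15); then Ruiz (2016-04-12).
Achebe, Reyes, Vasquez and Obi are each not a combat-command-badge holder, so the next rule applies.
Among Achebe, Reyes, Vasquez and Obi, by date of rank (later first): Achebe (Jun 15, 1997) before Reyes (Jun 16, 1996) before Vasquez (Aug 25, 1993) before Obi (Dec 7, 1991).
Full order: Lindqvist, Novak, Petrov, Osei, Pereira, Achebe, Reyes, Vasquez, Obi, Ruiz.

Lindqvist, Novak, Petrov, Osei, Pereira, Achebe, Reyes, Vasquez, Obi, Ruiz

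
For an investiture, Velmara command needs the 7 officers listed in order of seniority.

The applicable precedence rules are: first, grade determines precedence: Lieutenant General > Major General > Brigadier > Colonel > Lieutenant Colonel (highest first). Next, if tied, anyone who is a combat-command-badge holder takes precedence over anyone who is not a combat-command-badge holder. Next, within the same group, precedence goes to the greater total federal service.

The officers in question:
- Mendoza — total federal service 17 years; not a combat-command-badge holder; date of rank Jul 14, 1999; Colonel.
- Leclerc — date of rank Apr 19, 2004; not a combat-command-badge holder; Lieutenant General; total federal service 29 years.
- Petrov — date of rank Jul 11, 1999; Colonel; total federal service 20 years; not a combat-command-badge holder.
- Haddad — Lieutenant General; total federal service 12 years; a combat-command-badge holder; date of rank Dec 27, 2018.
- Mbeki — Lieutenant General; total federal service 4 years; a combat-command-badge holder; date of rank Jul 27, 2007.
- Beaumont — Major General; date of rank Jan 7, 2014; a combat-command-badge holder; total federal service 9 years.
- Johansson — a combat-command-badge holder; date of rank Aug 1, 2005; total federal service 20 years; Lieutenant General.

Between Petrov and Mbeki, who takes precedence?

By grade: Johansson, Haddad, Mbeki and Leclerc (Lieutenant General); then Beaumont (Major General); then Petrov and Mendoza (Colonel).
Among Johansson, Haddad, Mbeki and Leclerc, a combat-command-badge holder before not a combat-command-badge holder: Johansson, Haddad and Mbeki (a combat-command-badge holder) before Leclerc (not a combat-command-badge holder).
Among Johansson, Haddad and Mbeki, by total federal service (higher first): Johansson (20 years) before Haddad (12 years) before Mbeki (4 years).
Petrov and Mendoza are each not a combat-command-badge holder, so the next rule applies.
Among Petrov and Mendoza, by total federal service (higher first): Petrov (20 years) before Mendoza (17 years).
So Mbeki takes precedence.

Mbeki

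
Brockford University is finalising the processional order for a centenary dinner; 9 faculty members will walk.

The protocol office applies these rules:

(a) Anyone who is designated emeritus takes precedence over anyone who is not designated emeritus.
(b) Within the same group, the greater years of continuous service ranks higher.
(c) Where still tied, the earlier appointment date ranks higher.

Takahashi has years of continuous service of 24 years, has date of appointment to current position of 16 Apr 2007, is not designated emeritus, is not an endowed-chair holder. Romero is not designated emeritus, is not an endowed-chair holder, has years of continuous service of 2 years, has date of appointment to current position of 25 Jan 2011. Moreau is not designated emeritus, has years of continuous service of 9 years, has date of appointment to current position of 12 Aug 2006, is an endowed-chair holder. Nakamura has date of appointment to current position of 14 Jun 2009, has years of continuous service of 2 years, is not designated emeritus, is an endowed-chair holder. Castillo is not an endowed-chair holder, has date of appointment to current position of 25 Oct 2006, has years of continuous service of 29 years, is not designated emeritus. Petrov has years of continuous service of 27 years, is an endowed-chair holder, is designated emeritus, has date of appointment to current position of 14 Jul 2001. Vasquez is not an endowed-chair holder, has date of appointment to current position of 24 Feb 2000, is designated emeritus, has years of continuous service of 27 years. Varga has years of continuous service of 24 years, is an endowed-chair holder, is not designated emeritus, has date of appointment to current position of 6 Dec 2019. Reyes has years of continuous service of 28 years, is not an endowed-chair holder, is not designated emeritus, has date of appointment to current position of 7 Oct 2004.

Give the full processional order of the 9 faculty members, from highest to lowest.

Vasquez, Petrov, Castillo, Reyes, Takahashi, Varga, Moreau, Nakamura, Romero

By the first rule: Vasquez and Petrov (both designated emeritus); then Castillo, Reyes, Takahashi, Varga, Moreau, Nakamura and Romero (each not designated emeritus).
Vasquez and Petrov both have years of continuous service 27 years, so the next rule applies.
Among Vasquez and Petrov, by date of appointment to current position (earlier first): Vasquez (24 Feb 2000) before Petrov (14 Jul 2001).
Among Castillo, Reyes, Takahashi, Varga, Moreau, Nakamura and Romero, by years of continuous service (higher first): Castillo (29 years) before Reyes (28 years) before Takahashi and Varga (24 years) before Moreau (9 years) before Nakamura and Romero (2 years).
Among Takahashi and Varga, by date of appointment to current position (earlier first): Takahashi (16 Apr 2007) before Varga (6 Dec 2019).
Among Nakamura and Romero, by date of appointment to current position (earlier first): Nakamura (14 Jun 2009) before Romero (25 Jan 2011).
Full order: Vasquez, Petrov, Castillo, Reyes, Takahashi, Varga, Moreau, Nakamura, Romero.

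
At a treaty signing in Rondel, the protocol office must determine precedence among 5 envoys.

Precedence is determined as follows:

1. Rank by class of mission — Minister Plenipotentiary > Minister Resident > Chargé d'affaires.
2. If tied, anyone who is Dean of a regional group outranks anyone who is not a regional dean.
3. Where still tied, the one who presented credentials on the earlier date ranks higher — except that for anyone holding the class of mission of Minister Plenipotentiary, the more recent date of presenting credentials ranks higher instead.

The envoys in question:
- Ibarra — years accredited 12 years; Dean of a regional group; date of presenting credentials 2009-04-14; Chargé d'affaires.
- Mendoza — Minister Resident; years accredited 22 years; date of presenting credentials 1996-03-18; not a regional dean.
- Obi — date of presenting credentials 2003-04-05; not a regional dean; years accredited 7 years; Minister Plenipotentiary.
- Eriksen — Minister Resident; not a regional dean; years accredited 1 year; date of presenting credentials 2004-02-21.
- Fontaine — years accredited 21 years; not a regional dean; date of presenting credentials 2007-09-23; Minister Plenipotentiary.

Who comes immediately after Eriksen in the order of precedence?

By class of mission: Fontaine and Obi (Minister Plenipotentiary); then Mendoza and Eriksen (Minister Resident); then Ibarra (Chargé d'affaires).
Fontaine and Obi are each not a regional dean, so the next rule applies.
Among Fontaine and Obi, by date of presenting credentials (later first) (reversed rule for this group): Fontaine (2007-09-23) before Obi (2003-04-05).
Mendoza and Eriksen are each not a regional dean, so the next rule applies.
Among Mendoza and Eriksen, by date of presenting credentials (earlier first): Mendoza (1996-03-18) before Eriksen (2004-02-21).
Order: Fontaine, Obi, Mendoza, Eriksen, Ibarra.

Ibarra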